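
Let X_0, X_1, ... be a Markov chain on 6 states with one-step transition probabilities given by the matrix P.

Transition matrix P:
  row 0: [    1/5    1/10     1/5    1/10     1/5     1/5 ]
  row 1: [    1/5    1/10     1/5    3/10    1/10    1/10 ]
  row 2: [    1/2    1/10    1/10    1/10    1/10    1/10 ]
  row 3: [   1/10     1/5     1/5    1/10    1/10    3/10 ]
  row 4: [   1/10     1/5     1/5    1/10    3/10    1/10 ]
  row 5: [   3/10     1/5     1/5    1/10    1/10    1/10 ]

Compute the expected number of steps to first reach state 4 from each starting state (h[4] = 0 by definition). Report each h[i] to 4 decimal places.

h = [7.1516, 7.9682, 7.7359, 8.0208, 0.0000, 7.8760]

First-step conditioning: h[4] = 0; for i ≠ 4, h[i] = 1 + Σ_k P[i][k]·h[k].
  h[0] = 1 + 1/5·h[0] + 1/10·h[1] + 1/5·h[2] + 1/10·h[3] + 1/5·h[5]
  h[1] = 1 + 1/5·h[0] + 1/10·h[1] + 1/5·h[2] + 3/10·h[3] + 1/10·h[5]
  h[2] = 1 + 1/2·h[0] + 1/10·h[1] + 1/10·h[2] + 1/10·h[3] + 1/10·h[5]
  h[3] = 1 + 1/10·h[0] + 1/5·h[1] + 1/5·h[2] + 1/10·h[3] + 3/10·h[5]
  h[5] = 1 + 3/10·h[0] + 1/5·h[1] + 1/5·h[2] + 1/10·h[3] + 1/10·h[5]
Solving the 5×5 linear system over states ≠ 4 gives exactly h = [9955/1392, 33275/4176, 32305/4176, 385/48, 0, 16445/2088] (h[4] = 0 is the target).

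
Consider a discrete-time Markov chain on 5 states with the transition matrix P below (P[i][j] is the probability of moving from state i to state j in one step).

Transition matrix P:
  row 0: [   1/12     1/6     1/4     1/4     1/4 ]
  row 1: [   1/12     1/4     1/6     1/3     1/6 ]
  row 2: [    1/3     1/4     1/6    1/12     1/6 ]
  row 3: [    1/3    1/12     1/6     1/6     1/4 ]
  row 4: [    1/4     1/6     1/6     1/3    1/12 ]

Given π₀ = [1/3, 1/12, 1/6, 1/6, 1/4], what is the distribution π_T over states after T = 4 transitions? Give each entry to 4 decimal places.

t=0: π = [0.3333, 0.0833, 0.1667, 0.1667, 0.2500]
t=1: π = [0.2083, 0.1736, 0.1944, 0.2361, 0.1875]
t=2: π = [0.2222, 0.1777, 0.1840, 0.2280, 0.1881]
t=3: π = [0.2177, 0.1778, 0.1852, 0.2308, 0.1885]
t=4: π = [0.2188, 0.1777, 0.1848, 0.2304, 0.1883]

π = [0.2188, 0.1777, 0.1848, 0.2304, 0.1883]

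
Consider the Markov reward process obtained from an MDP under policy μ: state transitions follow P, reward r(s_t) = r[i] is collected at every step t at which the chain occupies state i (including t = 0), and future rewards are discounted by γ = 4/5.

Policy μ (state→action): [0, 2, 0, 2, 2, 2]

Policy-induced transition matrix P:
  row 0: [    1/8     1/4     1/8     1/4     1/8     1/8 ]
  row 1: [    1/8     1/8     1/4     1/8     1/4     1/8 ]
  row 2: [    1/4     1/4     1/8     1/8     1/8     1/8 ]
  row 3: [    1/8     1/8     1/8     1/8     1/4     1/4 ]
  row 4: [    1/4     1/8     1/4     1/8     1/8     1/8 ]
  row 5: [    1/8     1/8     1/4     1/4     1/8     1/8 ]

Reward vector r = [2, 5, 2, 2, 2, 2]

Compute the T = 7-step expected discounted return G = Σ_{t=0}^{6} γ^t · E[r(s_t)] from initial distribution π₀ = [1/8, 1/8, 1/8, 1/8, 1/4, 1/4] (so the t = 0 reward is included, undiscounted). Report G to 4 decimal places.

G = 9.7499

t=0: π = [0.1250, 0.1250, 0.1250, 0.1250, 0.2500, 0.2500], E[r] = 2.3750, γ^t·E[r] = 2.375000, running G = 2.375000
t=1: π = [0.1719, 0.1563, 0.2031, 0.1719, 0.1563, 0.1406], E[r] = 2.4688, γ^t·E[r] = 1.975000, running G = 4.350000
t=2: π = [0.1699, 0.1719, 0.1816, 0.1641, 0.1660, 0.1465], E[r] = 2.5156, γ^t·E[r] = 1.610000, running G = 5.960000
t=3: π = [0.1685, 0.1689, 0.1855, 0.1646, 0.1670, 0.1455], E[r] = 2.5068, γ^t·E[r] = 1.283500, running G = 7.243500
t=4: π = [0.1691, 0.1693, 0.1852, 0.1642, 0.1667, 0.1456], E[r] = 2.5078, γ^t·E[r] = 1.027175, running G = 8.270675
t=5: π = [0.1690, 0.1693, 0.1852, 0.1643, 0.1667, 0.1455], E[r] = 2.5078, γ^t·E[r] = 0.821770, running G = 9.092445
t=6: π = [0.1690, 0.1693, 0.1852, 0.1643, 0.1667, 0.1455], E[r] = 2.5078, γ^t·E[r] = 0.657409, running G = 9.749854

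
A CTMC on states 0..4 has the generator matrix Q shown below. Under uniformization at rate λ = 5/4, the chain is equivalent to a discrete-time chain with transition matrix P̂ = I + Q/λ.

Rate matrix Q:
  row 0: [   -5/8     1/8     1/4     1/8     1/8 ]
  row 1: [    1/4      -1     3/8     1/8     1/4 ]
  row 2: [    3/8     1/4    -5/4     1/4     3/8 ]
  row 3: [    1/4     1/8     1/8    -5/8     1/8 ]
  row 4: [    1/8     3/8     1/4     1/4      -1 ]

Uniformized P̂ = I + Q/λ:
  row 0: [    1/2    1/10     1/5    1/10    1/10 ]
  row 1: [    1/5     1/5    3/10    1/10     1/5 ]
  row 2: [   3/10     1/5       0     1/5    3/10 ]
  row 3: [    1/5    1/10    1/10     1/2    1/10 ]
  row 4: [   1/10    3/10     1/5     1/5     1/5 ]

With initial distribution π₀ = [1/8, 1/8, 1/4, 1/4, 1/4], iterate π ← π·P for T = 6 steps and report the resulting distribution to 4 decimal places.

π = [0.2850, 0.1659, 0.1620, 0.2215, 0.1655]

t=0: π = [0.1250, 0.1250, 0.2500, 0.2500, 0.2500]
t=1: π = [0.2375, 0.1875, 0.1375, 0.2500, 0.1875]
t=2: π = [0.2663, 0.1700, 0.1663, 0.2325, 0.1650]
t=3: π = [0.2800, 0.1666, 0.1605, 0.2261, 0.1668]
t=4: π = [0.2834, 0.1661, 0.1620, 0.2232, 0.1654]
t=5: π = [0.2847, 0.1659, 0.1619, 0.2220, 0.1655]
t=6: π = [0.2850, 0.1659, 0.1620, 0.2215, 0.1655]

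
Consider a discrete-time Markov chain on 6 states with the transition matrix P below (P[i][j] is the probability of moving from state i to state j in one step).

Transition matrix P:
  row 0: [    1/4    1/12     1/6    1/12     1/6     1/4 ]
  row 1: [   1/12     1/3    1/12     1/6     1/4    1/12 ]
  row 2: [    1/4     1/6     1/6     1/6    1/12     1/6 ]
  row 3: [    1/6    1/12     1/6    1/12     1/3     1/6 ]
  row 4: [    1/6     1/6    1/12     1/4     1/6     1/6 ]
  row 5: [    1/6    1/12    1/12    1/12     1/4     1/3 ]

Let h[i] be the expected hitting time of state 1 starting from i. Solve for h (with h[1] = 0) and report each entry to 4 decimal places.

h = [9.0414, 0.0000, 8.3377, 8.9224, 8.3269, 9.0404]

First-step conditioning: h[1] = 0; for i ≠ 1, h[i] = 1 + Σ_k P[i][k]·h[k].
  h[0] = 1 + 1/4·h[0] + 1/6·h[2] + 1/12·h[3] + 1/6·h[4] + 1/4·h[5]
  h[2] = 1 + 1/4·h[0] + 1/6·h[2] + 1/6·h[3] + 1/12·h[4] + 1/6·h[5]
  h[3] = 1 + 1/6·h[0] + 1/6·h[2] + 1/12·h[3] + 1/3·h[4] + 1/6·h[5]
  h[4] = 1 + 1/6·h[0] + 1/12·h[2] + 1/4·h[3] + 1/6·h[4] + 1/6·h[5]
  h[5] = 1 + 1/6·h[0] + 1/12·h[2] + 1/12·h[3] + 1/4·h[4] + 1/3·h[5]
Solving the 5×5 linear system over states ≠ 1 gives exactly h = [220620/24401, 0, 203448/24401, 217716/24401, 203184/24401, 220596/24401] (h[1] = 0 is the target).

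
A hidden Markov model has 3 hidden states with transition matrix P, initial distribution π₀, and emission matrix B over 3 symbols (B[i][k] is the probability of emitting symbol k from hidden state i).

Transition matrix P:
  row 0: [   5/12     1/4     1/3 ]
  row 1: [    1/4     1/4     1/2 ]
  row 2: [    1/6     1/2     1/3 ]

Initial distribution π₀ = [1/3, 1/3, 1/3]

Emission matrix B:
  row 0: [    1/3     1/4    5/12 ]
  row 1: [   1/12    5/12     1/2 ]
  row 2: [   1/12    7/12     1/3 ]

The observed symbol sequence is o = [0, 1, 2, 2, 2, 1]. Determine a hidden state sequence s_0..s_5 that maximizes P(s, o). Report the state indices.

t=0: δ = [1.111e-01, 2.778e-02, 2.778e-02]  (obs o_0=0)
t=1: δ = [1.157e-02, 1.157e-02, 2.160e-02]  ψ = [0, 0, 0]  (obs o_1=1)
t=2: δ = [2.009e-03, 5.401e-03, 2.401e-03]  ψ = [0, 2, 2]  (obs o_2=2)
t=3: δ = [5.626e-04, 6.752e-04, 9.002e-04]  ψ = [1, 1, 1]  (obs o_3=2)
t=4: δ = [9.768e-05, 2.251e-04, 1.125e-04]  ψ = [0, 2, 1]  (obs o_4=2)
t=5: δ = [1.407e-05, 2.344e-05, 6.564e-05]  ψ = [1, 1, 1]  (obs o_5=1)
backtrack: best end state = 2; path = [0, 2, 1, 2, 1, 2]

path = [0, 2, 1, 2, 1, 2]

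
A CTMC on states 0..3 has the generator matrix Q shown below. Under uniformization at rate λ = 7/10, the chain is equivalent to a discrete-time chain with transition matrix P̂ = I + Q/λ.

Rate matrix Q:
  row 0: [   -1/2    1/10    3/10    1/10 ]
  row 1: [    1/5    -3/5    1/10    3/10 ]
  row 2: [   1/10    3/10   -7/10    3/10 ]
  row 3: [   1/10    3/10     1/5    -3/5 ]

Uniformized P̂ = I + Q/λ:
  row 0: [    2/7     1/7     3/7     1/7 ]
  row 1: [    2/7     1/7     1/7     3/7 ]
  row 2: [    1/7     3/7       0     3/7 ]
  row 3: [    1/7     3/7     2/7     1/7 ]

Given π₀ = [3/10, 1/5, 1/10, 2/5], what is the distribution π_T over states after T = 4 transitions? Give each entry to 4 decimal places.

t=0: π = [0.3000, 0.2000, 0.1000, 0.4000]
t=1: π = [0.2143, 0.2857, 0.2714, 0.2286]
t=2: π = [0.2143, 0.2857, 0.1980, 0.3020]
t=3: π = [0.2143, 0.2857, 0.2190, 0.2810]
t=4: π = [0.2143, 0.2857, 0.2130, 0.2870]

π = [0.2143, 0.2857, 0.2130, 0.2870]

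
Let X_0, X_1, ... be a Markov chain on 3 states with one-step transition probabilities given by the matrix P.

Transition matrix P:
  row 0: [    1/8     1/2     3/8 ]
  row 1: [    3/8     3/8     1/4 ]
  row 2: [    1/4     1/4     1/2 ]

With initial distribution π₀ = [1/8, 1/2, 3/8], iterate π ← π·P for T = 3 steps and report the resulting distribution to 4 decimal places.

t=0: π = [0.1250, 0.5000, 0.3750]
t=1: π = [0.2969, 0.3438, 0.3594]
t=2: π = [0.2559, 0.3672, 0.3770]
t=3: π = [0.2639, 0.3599, 0.3762]

π = [0.2639, 0.3599, 0.3762]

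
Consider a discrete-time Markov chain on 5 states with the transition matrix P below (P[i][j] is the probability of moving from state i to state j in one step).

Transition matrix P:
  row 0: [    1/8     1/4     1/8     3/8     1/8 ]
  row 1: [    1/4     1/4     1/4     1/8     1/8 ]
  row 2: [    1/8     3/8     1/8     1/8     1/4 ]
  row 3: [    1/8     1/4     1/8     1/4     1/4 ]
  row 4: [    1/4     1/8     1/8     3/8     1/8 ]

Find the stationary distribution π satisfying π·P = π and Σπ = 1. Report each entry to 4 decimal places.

π = [0.1778, 0.2476, 0.1560, 0.2436, 0.1750]

Balance equations π_j = Σ_i π_i·P[i][j]:
  π_0 = 1/8·π_0 + 1/4·π_1 + 1/8·π_2 + 1/8·π_3 + 1/4·π_4
  π_1 = 1/4·π_0 + 1/4·π_1 + 3/8·π_2 + 1/4·π_3 + 1/8·π_4
  π_2 = 1/8·π_0 + 1/4·π_1 + 1/8·π_2 + 1/8·π_3 + 1/8·π_4
  π_3 = 3/8·π_0 + 1/8·π_1 + 1/8·π_2 + 1/4·π_3 + 3/8·π_4
  normalize: π_0 + π_1 + π_2 + π_3 + π_4 = 1
Solving the linear system gives exactly π = [805/4527, 1121/4527, 706/4527, 1103/4527, 88/503].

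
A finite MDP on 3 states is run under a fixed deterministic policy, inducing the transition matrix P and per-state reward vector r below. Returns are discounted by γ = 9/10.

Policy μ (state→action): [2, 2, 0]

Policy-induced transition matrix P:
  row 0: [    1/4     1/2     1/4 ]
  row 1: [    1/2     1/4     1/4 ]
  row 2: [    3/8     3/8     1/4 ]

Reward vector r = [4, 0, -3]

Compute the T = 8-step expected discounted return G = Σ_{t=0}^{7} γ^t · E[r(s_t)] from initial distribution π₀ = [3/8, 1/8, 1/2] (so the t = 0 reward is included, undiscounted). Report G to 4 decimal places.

G = 3.4297

t=0: π = [0.3750, 0.1250, 0.5000], E[r] = 0.0000, γ^t·E[r] = 0.000000, running G = 0.000000
t=1: π = [0.3438, 0.4063, 0.2500], E[r] = 0.6250, γ^t·E[r] = 0.562500, running G = 0.562500
t=2: π = [0.3828, 0.3672, 0.2500], E[r] = 0.7813, γ^t·E[r] = 0.632813, running G = 1.195313
t=3: π = [0.3730, 0.3770, 0.2500], E[r] = 0.7422, γ^t·E[r] = 0.541055, running G = 1.736367
t=4: π = [0.3755, 0.3745, 0.2500], E[r] = 0.7520, γ^t·E[r] = 0.493356, running G = 2.229724
t=5: π = [0.3749, 0.3751, 0.2500], E[r] = 0.7495, γ^t·E[r] = 0.442579, running G = 2.672303
t=6: π = [0.3750, 0.3750, 0.2500], E[r] = 0.7501, γ^t·E[r] = 0.398646, running G = 3.070948
t=7: π = [0.3750, 0.3750, 0.2500], E[r] = 0.7500, γ^t·E[r] = 0.358708, running G = 3.429657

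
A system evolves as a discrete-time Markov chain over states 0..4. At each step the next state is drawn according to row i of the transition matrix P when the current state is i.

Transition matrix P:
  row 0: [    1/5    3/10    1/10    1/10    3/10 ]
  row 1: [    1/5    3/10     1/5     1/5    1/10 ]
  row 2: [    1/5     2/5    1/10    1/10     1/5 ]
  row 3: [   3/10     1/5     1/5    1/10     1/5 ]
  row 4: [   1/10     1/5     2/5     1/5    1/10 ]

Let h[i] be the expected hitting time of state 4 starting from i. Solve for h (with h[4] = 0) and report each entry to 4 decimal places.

First-step conditioning: h[4] = 0; for i ≠ 4, h[i] = 1 + Σ_k P[i][k]·h[k].
  h[0] = 1 + 1/5·h[0] + 3/10·h[1] + 1/10·h[2] + 1/10·h[3]
  h[1] = 1 + 1/5·h[0] + 3/10·h[1] + 1/5·h[2] + 1/5·h[3]
  h[2] = 1 + 1/5·h[0] + 2/5·h[1] + 1/10·h[2] + 1/10·h[3]
  h[3] = 1 + 3/10·h[0] + 1/5·h[1] + 1/5·h[2] + 1/10·h[3]
Solving the 4×4 linear system over states ≠ 4 gives exactly h = [4995/1061, 6100/1061, 5605/1061, 5445/1061, 0] (h[4] = 0 is the target).

h = [4.7078, 5.7493, 5.2828, 5.1320, 0.0000]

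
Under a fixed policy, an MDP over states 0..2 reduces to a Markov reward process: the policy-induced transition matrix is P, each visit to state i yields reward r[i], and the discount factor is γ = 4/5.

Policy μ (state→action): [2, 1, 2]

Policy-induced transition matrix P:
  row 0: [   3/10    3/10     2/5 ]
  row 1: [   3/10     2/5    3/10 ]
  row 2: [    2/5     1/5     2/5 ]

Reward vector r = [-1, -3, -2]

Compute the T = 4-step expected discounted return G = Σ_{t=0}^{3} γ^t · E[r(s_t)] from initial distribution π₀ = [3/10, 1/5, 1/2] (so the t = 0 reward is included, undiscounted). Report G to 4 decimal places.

t=0: π = [0.3000, 0.2000, 0.5000], E[r] = -1.9000, γ^t·E[r] = -1.900000, running G = -1.900000
t=1: π = [0.3500, 0.2700, 0.3800], E[r] = -1.9200, γ^t·E[r] = -1.536000, running G = -3.436000
t=2: π = [0.3380, 0.2890, 0.3730], E[r] = -1.9510, γ^t·E[r] = -1.248640, running G = -4.684640
t=3: π = [0.3373, 0.2916, 0.3711], E[r] = -1.9543, γ^t·E[r] = -1.000602, running G = -5.685242

G = -5.6852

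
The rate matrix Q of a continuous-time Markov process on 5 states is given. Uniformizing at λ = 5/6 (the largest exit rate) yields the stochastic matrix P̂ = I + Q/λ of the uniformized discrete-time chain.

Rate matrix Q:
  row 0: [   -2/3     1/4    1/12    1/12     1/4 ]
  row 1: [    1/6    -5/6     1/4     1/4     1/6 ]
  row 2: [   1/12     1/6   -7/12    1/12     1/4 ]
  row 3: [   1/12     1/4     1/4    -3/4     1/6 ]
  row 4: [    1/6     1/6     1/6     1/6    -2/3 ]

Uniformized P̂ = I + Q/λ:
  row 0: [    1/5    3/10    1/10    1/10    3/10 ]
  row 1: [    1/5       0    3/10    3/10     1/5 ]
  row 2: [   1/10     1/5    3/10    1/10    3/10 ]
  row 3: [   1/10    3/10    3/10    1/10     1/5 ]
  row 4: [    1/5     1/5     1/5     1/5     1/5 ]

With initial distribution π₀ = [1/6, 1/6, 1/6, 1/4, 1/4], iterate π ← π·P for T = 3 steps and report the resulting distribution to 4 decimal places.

π = [0.1590, 0.1945, 0.2440, 0.1620, 0.2405]

t=0: π = [0.1667, 0.1667, 0.1667, 0.2500, 0.2500]
t=1: π = [0.1583, 0.2083, 0.2417, 0.1583, 0.2333]
t=2: π = [0.1600, 0.1900, 0.2450, 0.1650, 0.2400]
t=3: π = [0.1590, 0.1945, 0.2440, 0.1620, 0.2405]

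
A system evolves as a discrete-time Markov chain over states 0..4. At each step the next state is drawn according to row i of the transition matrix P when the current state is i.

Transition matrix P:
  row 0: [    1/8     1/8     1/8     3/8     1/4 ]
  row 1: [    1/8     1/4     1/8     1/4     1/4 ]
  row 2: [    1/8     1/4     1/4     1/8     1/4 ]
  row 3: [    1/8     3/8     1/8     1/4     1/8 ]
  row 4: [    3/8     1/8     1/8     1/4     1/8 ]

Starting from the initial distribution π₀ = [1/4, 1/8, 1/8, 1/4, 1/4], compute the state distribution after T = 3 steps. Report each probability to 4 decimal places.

π = [0.1733, 0.2363, 0.1428, 0.2537, 0.1938]

t=0: π = [0.2500, 0.1250, 0.1250, 0.2500, 0.2500]
t=1: π = [0.1875, 0.2188, 0.1406, 0.2656, 0.1875]
t=2: π = [0.1719, 0.2363, 0.1426, 0.2559, 0.1934]
t=3: π = [0.1733, 0.2363, 0.1428, 0.2537, 0.1938]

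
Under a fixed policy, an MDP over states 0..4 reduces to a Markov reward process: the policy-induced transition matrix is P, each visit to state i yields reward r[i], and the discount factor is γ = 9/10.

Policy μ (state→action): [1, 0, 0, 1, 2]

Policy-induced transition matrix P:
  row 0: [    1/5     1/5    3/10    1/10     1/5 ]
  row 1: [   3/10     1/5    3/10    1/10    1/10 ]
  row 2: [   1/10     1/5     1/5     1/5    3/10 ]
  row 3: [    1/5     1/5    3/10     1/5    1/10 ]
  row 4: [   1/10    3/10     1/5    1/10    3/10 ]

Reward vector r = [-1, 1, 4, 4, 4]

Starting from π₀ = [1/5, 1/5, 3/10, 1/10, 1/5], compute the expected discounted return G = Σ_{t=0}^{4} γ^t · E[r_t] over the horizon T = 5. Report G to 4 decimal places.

G = 10.0374

t=0: π = [0.2000, 0.2000, 0.3000, 0.1000, 0.2000], E[r] = 2.4000, γ^t·E[r] = 2.400000, running G = 2.400000
t=1: π = [0.1700, 0.2200, 0.2500, 0.1400, 0.2200], E[r] = 2.4900, γ^t·E[r] = 2.241000, running G = 4.641000
t=2: π = [0.1750, 0.2220, 0.2530, 0.1390, 0.2110], E[r] = 2.4590, γ^t·E[r] = 1.991790, running G = 6.632790
t=3: π = [0.1758, 0.2211, 0.2536, 0.1392, 0.2103], E[r] = 2.4577, γ^t·E[r] = 1.791663, running G = 8.424453
t=4: π = [0.1757, 0.2210, 0.2536, 0.1393, 0.2104], E[r] = 2.4583, γ^t·E[r] = 1.612897, running G = 10.037350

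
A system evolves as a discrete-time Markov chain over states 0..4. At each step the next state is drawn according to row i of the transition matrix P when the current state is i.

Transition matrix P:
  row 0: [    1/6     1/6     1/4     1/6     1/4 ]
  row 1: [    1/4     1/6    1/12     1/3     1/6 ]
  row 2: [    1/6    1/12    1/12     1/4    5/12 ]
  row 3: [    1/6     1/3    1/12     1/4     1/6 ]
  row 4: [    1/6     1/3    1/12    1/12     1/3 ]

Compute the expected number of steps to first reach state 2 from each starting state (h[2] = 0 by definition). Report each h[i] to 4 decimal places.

First-step conditioning: h[2] = 0; for i ≠ 2, h[i] = 1 + Σ_k P[i][k]·h[k].
  h[0] = 1 + 1/6·h[0] + 1/6·h[1] + 1/6·h[3] + 1/4·h[4]
  h[1] = 1 + 1/4·h[0] + 1/6·h[1] + 1/3·h[3] + 1/6·h[4]
  h[3] = 1 + 1/6·h[0] + 1/3·h[1] + 1/4·h[3] + 1/6·h[4]
  h[4] = 1 + 1/6·h[0] + 1/3·h[1] + 1/12·h[3] + 1/3·h[4]
Solving the 4×4 linear system over states ≠ 2 gives exactly h = [284/39, 112/13, 0, 340/39, 340/39] (h[2] = 0 is the target).

h = [7.2821, 8.6154, 0.0000, 8.7179, 8.7179]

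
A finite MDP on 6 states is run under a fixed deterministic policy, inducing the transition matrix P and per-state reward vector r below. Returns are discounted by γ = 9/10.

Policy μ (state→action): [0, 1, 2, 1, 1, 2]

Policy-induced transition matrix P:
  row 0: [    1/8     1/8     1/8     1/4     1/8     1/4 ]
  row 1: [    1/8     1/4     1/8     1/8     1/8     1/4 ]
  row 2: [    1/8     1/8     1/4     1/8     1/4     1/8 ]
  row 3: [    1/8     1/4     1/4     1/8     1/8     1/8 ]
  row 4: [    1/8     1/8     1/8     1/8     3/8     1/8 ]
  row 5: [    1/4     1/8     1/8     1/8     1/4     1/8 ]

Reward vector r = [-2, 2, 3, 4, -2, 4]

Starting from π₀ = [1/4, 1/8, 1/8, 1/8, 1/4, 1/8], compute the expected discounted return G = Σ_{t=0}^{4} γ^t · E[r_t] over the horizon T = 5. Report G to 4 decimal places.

G = 4.7360

t=0: π = [0.2500, 0.1250, 0.1250, 0.1250, 0.2500, 0.1250], E[r] = 0.6250, γ^t·E[r] = 0.625000, running G = 0.625000
t=1: π = [0.1406, 0.1563, 0.1563, 0.1563, 0.2188, 0.1719], E[r] = 1.3750, γ^t·E[r] = 1.237500, running G = 1.862500
t=2: π = [0.1465, 0.1641, 0.1641, 0.1426, 0.2207, 0.1621], E[r] = 1.3047, γ^t·E[r] = 1.056797, running G = 2.919297
t=3: π = [0.1453, 0.1633, 0.1633, 0.1433, 0.2209, 0.1638], E[r] = 1.3127, γ^t·E[r] = 0.956990, running G = 3.876287
t=4: π = [0.1455, 0.1633, 0.1633, 0.1432, 0.2211, 0.1636], E[r] = 1.3104, γ^t·E[r] = 0.859730, running G = 4.736017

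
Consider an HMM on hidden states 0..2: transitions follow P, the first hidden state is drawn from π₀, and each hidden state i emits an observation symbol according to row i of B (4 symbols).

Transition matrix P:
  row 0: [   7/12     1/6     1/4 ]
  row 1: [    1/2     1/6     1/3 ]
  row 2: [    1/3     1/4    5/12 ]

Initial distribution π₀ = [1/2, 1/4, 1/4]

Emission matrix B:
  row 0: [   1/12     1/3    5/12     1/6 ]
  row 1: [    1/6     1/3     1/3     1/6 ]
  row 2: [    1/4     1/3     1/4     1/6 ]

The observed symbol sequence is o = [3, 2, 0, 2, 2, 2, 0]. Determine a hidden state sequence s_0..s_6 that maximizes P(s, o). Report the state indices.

t=0: δ = [8.333e-02, 4.167e-02, 4.167e-02]  (obs o_0=3)
t=1: δ = [2.025e-02, 4.630e-03, 5.208e-03]  ψ = [0, 0, 0]  (obs o_1=2)
t=2: δ = [9.846e-04, 5.626e-04, 1.266e-03]  ψ = [0, 0, 0]  (obs o_2=0)
t=3: δ = [2.393e-04, 1.055e-04, 1.319e-04]  ψ = [0, 2, 2]  (obs o_3=2)
t=4: δ = [5.817e-05, 1.330e-05, 1.496e-05]  ψ = [0, 0, 0]  (obs o_4=2)
t=5: δ = [1.414e-05, 3.231e-06, 3.635e-06]  ψ = [0, 0, 0]  (obs o_5=2)
t=6: δ = [6.872e-07, 3.927e-07, 8.836e-07]  ψ = [0, 0, 0]  (obs o_6=0)
backtrack: best end state = 2; path = [0, 0, 0, 0, 0, 0, 2]

path = [0, 0, 0, 0, 0, 0, 2]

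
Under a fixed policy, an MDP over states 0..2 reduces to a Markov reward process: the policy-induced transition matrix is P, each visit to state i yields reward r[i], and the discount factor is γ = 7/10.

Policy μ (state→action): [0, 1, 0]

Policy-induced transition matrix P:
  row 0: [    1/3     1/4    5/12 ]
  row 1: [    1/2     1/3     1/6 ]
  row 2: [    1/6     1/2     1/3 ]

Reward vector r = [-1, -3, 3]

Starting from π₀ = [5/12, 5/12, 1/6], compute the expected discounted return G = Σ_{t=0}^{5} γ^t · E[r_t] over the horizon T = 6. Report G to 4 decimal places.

G = -2.0912

t=0: π = [0.4167, 0.4167, 0.1667], E[r] = -1.1667, γ^t·E[r] = -1.166667, running G = -1.166667
t=1: π = [0.3750, 0.3264, 0.2986], E[r] = -0.4583, γ^t·E[r] = -0.320833, running G = -1.487500
t=2: π = [0.3380, 0.3519, 0.3102], E[r] = -0.4630, γ^t·E[r] = -0.226852, running G = -1.714352
t=3: π = [0.3403, 0.3569, 0.3029], E[r] = -0.5023, γ^t·E[r] = -0.172294, running G = -1.886646
t=4: π = [0.3423, 0.3555, 0.3022], E[r] = -0.5021, γ^t·E[r] = -0.120544, running G = -2.007190
t=5: π = [0.3422, 0.3552, 0.3026], E[r] = -0.4999, γ^t·E[r] = -0.084013, running G = -2.091203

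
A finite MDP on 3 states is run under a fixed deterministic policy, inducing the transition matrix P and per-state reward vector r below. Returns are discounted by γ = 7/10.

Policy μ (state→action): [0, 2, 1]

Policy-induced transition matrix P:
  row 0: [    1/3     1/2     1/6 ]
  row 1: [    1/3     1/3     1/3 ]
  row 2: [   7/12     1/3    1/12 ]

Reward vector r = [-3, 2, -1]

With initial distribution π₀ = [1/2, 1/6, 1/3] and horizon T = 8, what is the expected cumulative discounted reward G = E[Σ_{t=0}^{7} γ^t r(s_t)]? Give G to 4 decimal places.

G = -2.7291

t=0: π = [0.5000, 0.1667, 0.3333], E[r] = -1.5000, γ^t·E[r] = -1.500000, running G = -1.500000
t=1: π = [0.4167, 0.4167, 0.1667], E[r] = -0.5833, γ^t·E[r] = -0.408333, running G = -1.908333
t=2: π = [0.3750, 0.4028, 0.2222], E[r] = -0.5417, γ^t·E[r] = -0.265417, running G = -2.173750
t=3: π = [0.3889, 0.3958, 0.2153], E[r] = -0.5903, γ^t·E[r] = -0.202465, running G = -2.376215
t=4: π = [0.3872, 0.3981, 0.2147], E[r] = -0.5799, γ^t·E[r] = -0.139225, running G = -2.515440
t=5: π = [0.3870, 0.3979, 0.2151], E[r] = -0.5804, γ^t·E[r] = -0.097555, running G = -2.612994
t=6: π = [0.3871, 0.3978, 0.2150], E[r] = -0.5807, γ^t·E[r] = -0.068322, running G = -2.681317
t=7: π = [0.3871, 0.3979, 0.2151], E[r] = -0.5806, γ^t·E[r] = -0.047818, running G = -2.729134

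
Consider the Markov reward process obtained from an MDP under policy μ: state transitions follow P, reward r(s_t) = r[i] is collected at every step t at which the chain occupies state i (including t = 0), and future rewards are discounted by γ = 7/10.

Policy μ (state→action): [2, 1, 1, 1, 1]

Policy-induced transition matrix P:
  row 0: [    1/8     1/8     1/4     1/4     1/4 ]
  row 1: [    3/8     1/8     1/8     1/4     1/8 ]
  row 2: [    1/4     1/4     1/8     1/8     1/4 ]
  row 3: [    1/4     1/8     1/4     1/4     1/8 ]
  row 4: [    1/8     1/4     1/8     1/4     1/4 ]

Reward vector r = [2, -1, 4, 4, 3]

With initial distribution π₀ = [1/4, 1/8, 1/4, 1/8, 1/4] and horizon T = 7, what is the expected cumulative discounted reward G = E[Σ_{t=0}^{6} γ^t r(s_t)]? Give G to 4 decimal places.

G = 7.7232

t=0: π = [0.2500, 0.1250, 0.2500, 0.1250, 0.2500], E[r] = 2.6250, γ^t·E[r] = 2.625000, running G = 2.625000
t=1: π = [0.2031, 0.1875, 0.1719, 0.2188, 0.2188], E[r] = 2.4375, γ^t·E[r] = 1.706250, running G = 4.331250
t=2: π = [0.2207, 0.1738, 0.1777, 0.2285, 0.1992], E[r] = 2.4902, γ^t·E[r] = 1.220215, running G = 5.551465
t=3: π = [0.2192, 0.1721, 0.1812, 0.2278, 0.1997], E[r] = 2.5012, γ^t·E[r] = 0.857919, running G = 6.409384
t=4: π = [0.2191, 0.1726, 0.1809, 0.2274, 0.2000], E[r] = 2.4987, γ^t·E[r] = 0.599928, running G = 7.009311
t=5: π = [0.2192, 0.1726, 0.1808, 0.2274, 0.2000], E[r] = 2.4986, γ^t·E[r] = 0.419936, running G = 7.429247
t=6: π = [0.2192, 0.1726, 0.1808, 0.2274, 0.2000], E[r] = 2.4986, γ^t·E[r] = 0.293962, running G = 7.723209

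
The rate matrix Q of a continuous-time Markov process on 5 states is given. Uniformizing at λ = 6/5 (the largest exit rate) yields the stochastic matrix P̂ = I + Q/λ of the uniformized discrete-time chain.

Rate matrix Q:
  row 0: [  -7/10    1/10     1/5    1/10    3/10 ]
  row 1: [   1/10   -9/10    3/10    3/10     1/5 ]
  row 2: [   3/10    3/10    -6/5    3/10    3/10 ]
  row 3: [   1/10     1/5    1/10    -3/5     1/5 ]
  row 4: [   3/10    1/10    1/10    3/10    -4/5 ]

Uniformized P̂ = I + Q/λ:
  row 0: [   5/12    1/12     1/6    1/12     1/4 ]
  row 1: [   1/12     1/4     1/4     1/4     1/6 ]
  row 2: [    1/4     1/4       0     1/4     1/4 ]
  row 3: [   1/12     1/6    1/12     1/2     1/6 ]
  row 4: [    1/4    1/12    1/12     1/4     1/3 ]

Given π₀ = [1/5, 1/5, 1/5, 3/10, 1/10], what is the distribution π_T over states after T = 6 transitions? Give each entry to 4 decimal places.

π = [0.2122, 0.1520, 0.1166, 0.2863, 0.2328]

t=0: π = [0.2000, 0.2000, 0.2000, 0.3000, 0.1000]
t=1: π = [0.2000, 0.1750, 0.1167, 0.2917, 0.2167]
t=2: π = [0.2056, 0.1563, 0.1194, 0.2896, 0.2292]
t=3: π = [0.2100, 0.1534, 0.1166, 0.2881, 0.2319]
t=4: π = [0.2114, 0.1523, 0.1167, 0.2870, 0.2325]
t=5: π = [0.2120, 0.1521, 0.1166, 0.2865, 0.2328]
t=6: π = [0.2122, 0.1520, 0.1166, 0.2863, 0.2328]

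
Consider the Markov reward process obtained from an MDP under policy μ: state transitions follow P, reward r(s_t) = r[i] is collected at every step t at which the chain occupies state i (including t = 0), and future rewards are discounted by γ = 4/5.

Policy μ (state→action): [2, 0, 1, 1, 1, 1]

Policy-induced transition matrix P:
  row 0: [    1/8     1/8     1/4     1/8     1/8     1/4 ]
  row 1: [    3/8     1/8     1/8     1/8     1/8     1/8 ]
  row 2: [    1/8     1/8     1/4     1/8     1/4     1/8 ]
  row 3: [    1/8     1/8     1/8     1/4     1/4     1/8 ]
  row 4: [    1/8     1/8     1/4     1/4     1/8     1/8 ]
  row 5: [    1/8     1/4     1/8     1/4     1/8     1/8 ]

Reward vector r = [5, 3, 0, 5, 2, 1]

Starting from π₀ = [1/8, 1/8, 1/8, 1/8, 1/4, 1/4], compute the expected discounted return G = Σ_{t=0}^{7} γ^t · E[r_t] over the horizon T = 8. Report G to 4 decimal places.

t=0: π = [0.1250, 0.1250, 0.1250, 0.1250, 0.2500, 0.2500], E[r] = 2.3750, γ^t·E[r] = 2.375000, running G = 2.375000
t=1: π = [0.1563, 0.1563, 0.1875, 0.2031, 0.1563, 0.1406], E[r] = 2.7188, γ^t·E[r] = 2.175000, running G = 4.550000
t=2: π = [0.1641, 0.1426, 0.1875, 0.1875, 0.1738, 0.1445], E[r] = 2.6777, γ^t·E[r] = 1.713750, running G = 6.263750
t=3: π = [0.1606, 0.1431, 0.1907, 0.1882, 0.1719, 0.1455], E[r] = 2.6628, γ^t·E[r] = 1.363375, running G = 7.627125
t=4: π = [0.1608, 0.1432, 0.1904, 0.1882, 0.1724, 0.1451], E[r] = 2.6642, γ^t·E[r] = 1.091263, running G = 8.718388
t=5: π = [0.1608, 0.1431, 0.1904, 0.1882, 0.1723, 0.1451], E[r] = 2.6642, γ^t·E[r] = 0.872994, running G = 9.591381
t=6: π = [0.1608, 0.1431, 0.1904, 0.1882, 0.1723, 0.1451], E[r] = 2.6641, γ^t·E[r] = 0.698380, running G = 10.289761
t=7: π = [0.1608, 0.1431, 0.1904, 0.1882, 0.1723, 0.1451], E[r] = 2.6641, γ^t·E[r] = 0.558705, running G = 10.848467

G = 10.8485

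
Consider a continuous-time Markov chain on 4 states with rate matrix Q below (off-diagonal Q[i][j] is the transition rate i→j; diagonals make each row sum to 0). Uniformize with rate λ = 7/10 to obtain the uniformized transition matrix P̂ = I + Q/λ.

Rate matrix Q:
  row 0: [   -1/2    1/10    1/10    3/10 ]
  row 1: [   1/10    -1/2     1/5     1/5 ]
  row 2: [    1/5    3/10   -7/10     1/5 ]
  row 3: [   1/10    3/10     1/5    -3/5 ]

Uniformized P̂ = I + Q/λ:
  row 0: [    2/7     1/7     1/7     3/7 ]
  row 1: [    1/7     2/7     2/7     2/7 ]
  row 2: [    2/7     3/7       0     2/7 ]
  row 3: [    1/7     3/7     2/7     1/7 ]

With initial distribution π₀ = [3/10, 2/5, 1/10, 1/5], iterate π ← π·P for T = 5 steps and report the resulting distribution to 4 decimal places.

π = [0.2000, 0.3249, 0.2000, 0.2750]

t=0: π = [0.3000, 0.4000, 0.1000, 0.2000]
t=1: π = [0.2000, 0.2857, 0.2143, 0.3000]
t=2: π = [0.2020, 0.3306, 0.1959, 0.2714]
t=3: π = [0.1997, 0.3236, 0.2009, 0.2758]
t=4: π = [0.2001, 0.3253, 0.1998, 0.2748]
t=5: π = [0.2000, 0.3249, 0.2000, 0.2750]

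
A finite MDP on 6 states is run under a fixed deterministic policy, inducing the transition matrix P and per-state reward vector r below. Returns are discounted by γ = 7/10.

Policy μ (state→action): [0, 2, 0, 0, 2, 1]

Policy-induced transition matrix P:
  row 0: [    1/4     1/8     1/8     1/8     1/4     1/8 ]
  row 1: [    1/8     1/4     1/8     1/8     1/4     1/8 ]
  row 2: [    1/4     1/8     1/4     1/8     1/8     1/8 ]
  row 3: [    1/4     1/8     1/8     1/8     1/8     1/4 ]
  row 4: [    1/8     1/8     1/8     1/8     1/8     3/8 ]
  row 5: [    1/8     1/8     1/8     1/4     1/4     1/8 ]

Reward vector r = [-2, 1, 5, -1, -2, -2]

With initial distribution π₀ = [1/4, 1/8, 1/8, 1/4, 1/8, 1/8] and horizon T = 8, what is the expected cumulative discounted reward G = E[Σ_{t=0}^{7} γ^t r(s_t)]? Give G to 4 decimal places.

t=0: π = [0.2500, 0.1250, 0.1250, 0.2500, 0.1250, 0.1250], E[r] = -0.5000, γ^t·E[r] = -0.500000, running G = -0.500000
t=1: π = [0.2031, 0.1406, 0.1406, 0.1406, 0.1875, 0.1875], E[r] = -0.4531, γ^t·E[r] = -0.317188, running G = -0.817188
t=2: π = [0.1855, 0.1426, 0.1426, 0.1484, 0.1914, 0.1895], E[r] = -0.4258, γ^t·E[r] = -0.208633, running G = -1.025820
t=3: π = [0.1846, 0.1428, 0.1428, 0.1487, 0.1897, 0.1914], E[r] = -0.4231, γ^t·E[r] = -0.145122, running G = -1.170942
t=4: π = [0.1845, 0.1429, 0.1429, 0.1489, 0.1898, 0.1910], E[r] = -0.4225, γ^t·E[r] = -0.101453, running G = -1.272396
t=5: π = [0.1845, 0.1429, 0.1429, 0.1489, 0.1898, 0.1911], E[r] = -0.4226, γ^t·E[r] = -0.071019, running G = -1.343415
t=6: π = [0.1845, 0.1429, 0.1429, 0.1489, 0.1898, 0.1911], E[r] = -0.4225, γ^t·E[r] = -0.049712, running G = -1.393127
t=7: π = [0.1845, 0.1429, 0.1429, 0.1489, 0.1898, 0.1911], E[r] = -0.4225, γ^t·E[r] = -0.034799, running G = -1.427925

G = -1.4279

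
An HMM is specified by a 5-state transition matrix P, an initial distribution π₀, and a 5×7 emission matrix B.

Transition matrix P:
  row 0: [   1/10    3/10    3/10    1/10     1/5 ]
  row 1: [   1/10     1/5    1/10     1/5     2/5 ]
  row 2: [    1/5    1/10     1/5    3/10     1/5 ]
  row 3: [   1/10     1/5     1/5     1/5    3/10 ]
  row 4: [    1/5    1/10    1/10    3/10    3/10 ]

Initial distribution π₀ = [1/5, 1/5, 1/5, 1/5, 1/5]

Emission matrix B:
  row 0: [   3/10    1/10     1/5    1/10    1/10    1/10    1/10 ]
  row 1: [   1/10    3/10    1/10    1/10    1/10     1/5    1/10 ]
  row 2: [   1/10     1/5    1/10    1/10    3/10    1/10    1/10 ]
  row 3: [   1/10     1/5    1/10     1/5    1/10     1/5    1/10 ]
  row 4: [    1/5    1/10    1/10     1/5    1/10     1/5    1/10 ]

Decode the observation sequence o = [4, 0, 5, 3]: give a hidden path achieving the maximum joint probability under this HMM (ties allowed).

path = [2, 0, 1, 4]

t=0: δ = [2.000e-02, 2.000e-02, 6.000e-02, 2.000e-02, 2.000e-02]  (obs o_0=4)
t=1: δ = [3.600e-03, 6.000e-04, 1.200e-03, 1.800e-03, 2.400e-03]  ψ = [2, 0, 2, 2, 2]  (obs o_1=0)
t=2: δ = [4.800e-05, 2.160e-04, 1.080e-04, 1.440e-04, 1.440e-04]  ψ = [4, 0, 0, 4, 0]  (obs o_2=5)
t=3: δ = [2.880e-06, 4.320e-06, 2.880e-06, 8.640e-06, 1.728e-05]  ψ = [4, 1, 3, 1, 1]  (obs o_3=3)
backtrack: best end state = 4; path = [2, 0, 1, 4]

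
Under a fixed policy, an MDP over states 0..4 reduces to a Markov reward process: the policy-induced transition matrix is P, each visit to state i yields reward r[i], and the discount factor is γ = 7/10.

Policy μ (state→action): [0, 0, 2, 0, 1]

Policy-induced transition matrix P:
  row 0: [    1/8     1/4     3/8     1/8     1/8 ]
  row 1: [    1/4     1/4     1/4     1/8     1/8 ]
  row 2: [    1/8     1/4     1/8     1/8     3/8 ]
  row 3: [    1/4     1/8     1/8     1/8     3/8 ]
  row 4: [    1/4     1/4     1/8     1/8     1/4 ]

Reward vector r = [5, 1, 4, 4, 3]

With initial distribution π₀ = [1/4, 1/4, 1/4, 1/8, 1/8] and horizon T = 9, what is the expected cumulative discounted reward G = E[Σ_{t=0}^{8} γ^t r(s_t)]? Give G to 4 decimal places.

t=0: π = [0.2500, 0.2500, 0.2500, 0.1250, 0.1250], E[r] = 3.3750, γ^t·E[r] = 3.375000, running G = 3.375000
t=1: π = [0.1875, 0.2344, 0.2188, 0.1250, 0.2344], E[r] = 3.2500, γ^t·E[r] = 2.275000, running G = 5.650000
t=2: π = [0.1992, 0.2344, 0.2012, 0.1250, 0.2402], E[r] = 3.2559, γ^t·E[r] = 1.595371, running G = 7.245371
t=3: π = [0.2000, 0.2344, 0.2041, 0.1250, 0.2366], E[r] = 3.2603, γ^t·E[r] = 1.118267, running G = 8.363638
t=4: π = [0.1995, 0.2344, 0.2043, 0.1250, 0.2368], E[r] = 3.2595, γ^t·E[r] = 0.782611, running G = 9.146249
t=5: π = [0.1995, 0.2344, 0.2042, 0.1250, 0.2369], E[r] = 3.2595, γ^t·E[r] = 0.547820, running G = 9.694069
t=6: π = [0.1995, 0.2344, 0.2042, 0.1250, 0.2369], E[r] = 3.2595, γ^t·E[r] = 0.383477, running G = 10.077547
t=7: π = [0.1995, 0.2344, 0.2042, 0.1250, 0.2369], E[r] = 3.2595, γ^t·E[r] = 0.268434, running G = 10.345981
t=8: π = [0.1995, 0.2344, 0.2042, 0.1250, 0.2369], E[r] = 3.2595, γ^t·E[r] = 0.187904, running G = 10.533885

G = 10.5339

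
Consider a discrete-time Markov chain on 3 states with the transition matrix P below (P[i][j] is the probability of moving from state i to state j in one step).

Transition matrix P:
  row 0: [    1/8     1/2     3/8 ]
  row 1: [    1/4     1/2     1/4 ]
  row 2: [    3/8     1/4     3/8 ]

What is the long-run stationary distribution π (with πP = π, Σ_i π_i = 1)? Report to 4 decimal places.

π = [0.2581, 0.4194, 0.3226]

Balance equations π_j = Σ_i π_i·P[i][j]:
  π_0 = 1/8·π_0 + 1/4·π_1 + 3/8·π_2
  π_1 = 1/2·π_0 + 1/2·π_1 + 1/4·π_2
  normalize: π_0 + π_1 + π_2 = 1
Solving the linear system gives exactly π = [8/31, 13/31, 10/31].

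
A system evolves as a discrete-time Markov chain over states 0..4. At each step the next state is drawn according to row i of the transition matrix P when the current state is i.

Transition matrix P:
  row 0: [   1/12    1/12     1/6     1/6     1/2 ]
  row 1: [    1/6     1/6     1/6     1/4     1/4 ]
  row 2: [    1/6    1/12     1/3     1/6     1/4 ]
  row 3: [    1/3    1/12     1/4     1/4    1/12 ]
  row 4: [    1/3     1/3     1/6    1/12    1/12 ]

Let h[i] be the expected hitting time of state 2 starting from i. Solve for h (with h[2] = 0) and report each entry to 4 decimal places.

h = [5.5248, 5.4726, 0.0000, 5.0131, 5.5457]

First-step conditioning: h[2] = 0; for i ≠ 2, h[i] = 1 + Σ_k P[i][k]·h[k].
  h[0] = 1 + 1/12·h[0] + 1/12·h[1] + 1/6·h[3] + 1/2·h[4]
  h[1] = 1 + 1/6·h[0] + 1/6·h[1] + 1/4·h[3] + 1/4·h[4]
  h[3] = 1 + 1/3·h[0] + 1/12·h[1] + 1/4·h[3] + 1/12·h[4]
  h[4] = 1 + 1/3·h[0] + 1/3·h[1] + 1/12·h[3] + 1/12·h[4]
Solving the 4×4 linear system over states ≠ 2 gives exactly h = [2116/383, 2096/383, 0, 1920/383, 2124/383] (h[2] = 0 is the target).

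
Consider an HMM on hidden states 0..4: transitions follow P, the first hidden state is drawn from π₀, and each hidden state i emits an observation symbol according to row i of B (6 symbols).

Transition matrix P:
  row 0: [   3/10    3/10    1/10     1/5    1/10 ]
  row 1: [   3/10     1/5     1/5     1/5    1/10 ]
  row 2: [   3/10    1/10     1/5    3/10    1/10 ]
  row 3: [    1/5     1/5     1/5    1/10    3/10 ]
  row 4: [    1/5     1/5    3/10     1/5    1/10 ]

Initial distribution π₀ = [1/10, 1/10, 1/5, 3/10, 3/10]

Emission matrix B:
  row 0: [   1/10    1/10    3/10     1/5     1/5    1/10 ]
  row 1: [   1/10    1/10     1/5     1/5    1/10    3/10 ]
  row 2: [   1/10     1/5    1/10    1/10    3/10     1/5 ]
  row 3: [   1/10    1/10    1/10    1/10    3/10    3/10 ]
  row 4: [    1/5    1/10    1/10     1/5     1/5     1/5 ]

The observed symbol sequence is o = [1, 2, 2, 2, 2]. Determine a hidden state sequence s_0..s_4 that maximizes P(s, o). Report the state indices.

t=0: δ = [1.000e-02, 1.000e-02, 4.000e-02, 3.000e-02, 3.000e-02]  (obs o_0=1)
t=1: δ = [3.600e-03, 1.200e-03, 9.000e-04, 1.200e-03, 9.000e-04]  ψ = [2, 3, 4, 2, 3]  (obs o_1=2)
t=2: δ = [3.240e-04, 2.160e-04, 3.600e-05, 7.200e-05, 3.600e-05]  ψ = [0, 0, 0, 0, 0]  (obs o_2=2)
t=3: δ = [2.916e-05, 1.944e-05, 4.320e-06, 6.480e-06, 3.240e-06]  ψ = [0, 0, 1, 0, 0]  (obs o_3=2)
t=4: δ = [2.624e-06, 1.750e-06, 3.888e-07, 5.832e-07, 2.916e-07]  ψ = [0, 0, 1, 0, 0]  (obs o_4=2)
backtrack: best end state = 0; path = [2, 0, 0, 0, 0]

path = [2, 0, 0, 0, 0]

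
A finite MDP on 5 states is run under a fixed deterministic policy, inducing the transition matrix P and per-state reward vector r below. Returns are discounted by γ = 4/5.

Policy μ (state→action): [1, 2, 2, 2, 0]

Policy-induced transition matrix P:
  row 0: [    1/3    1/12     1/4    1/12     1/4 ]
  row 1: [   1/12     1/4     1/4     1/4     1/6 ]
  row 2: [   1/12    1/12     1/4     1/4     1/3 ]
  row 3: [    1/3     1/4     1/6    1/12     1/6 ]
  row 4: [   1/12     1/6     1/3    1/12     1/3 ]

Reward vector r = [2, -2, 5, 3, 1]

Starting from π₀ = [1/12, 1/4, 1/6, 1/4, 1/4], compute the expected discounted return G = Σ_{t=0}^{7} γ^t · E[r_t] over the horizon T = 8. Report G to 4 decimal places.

G = 7.8227

t=0: π = [0.0833, 0.2500, 0.1667, 0.2500, 0.2500], E[r] = 1.5000, γ^t·E[r] = 1.500000, running G = 1.500000
t=1: π = [0.1667, 0.1875, 0.2500, 0.1528, 0.2431], E[r] = 1.9097, γ^t·E[r] = 1.527778, running G = 3.027778
t=2: π = [0.1632, 0.1603, 0.2575, 0.1563, 0.2627], E[r] = 2.0249, γ^t·E[r] = 1.295926, running G = 4.323704
t=3: π = [0.1632, 0.1580, 0.2589, 0.1530, 0.2670], E[r] = 2.0307, γ^t·E[r] = 1.039704, running G = 5.363407
t=4: π = [0.1624, 0.1574, 0.2595, 0.1528, 0.2679], E[r] = 2.0338, γ^t·E[r] = 0.833034, running G = 6.196441
t=5: π = [0.1621, 0.1574, 0.2596, 0.1528, 0.2681], E[r] = 2.0340, γ^t·E[r] = 0.666516, running G = 6.862957
t=6: π = [0.1621, 0.1574, 0.2596, 0.1528, 0.2681], E[r] = 2.0340, γ^t·E[r] = 0.533210, running G = 7.396167
t=7: π = [0.1621, 0.1574, 0.2596, 0.1528, 0.2681], E[r] = 2.0340, γ^t·E[r] = 0.426565, running G = 7.822732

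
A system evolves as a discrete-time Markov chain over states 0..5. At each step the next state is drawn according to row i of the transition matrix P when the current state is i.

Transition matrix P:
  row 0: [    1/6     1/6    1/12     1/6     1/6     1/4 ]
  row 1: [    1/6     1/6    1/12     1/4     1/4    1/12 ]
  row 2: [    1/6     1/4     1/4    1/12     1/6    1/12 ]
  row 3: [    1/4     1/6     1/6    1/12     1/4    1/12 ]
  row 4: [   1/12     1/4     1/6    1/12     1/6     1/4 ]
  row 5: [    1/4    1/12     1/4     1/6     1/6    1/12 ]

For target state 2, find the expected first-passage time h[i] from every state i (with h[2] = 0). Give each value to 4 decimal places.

First-step conditioning: h[2] = 0; for i ≠ 2, h[i] = 1 + Σ_k P[i][k]·h[k].
  h[0] = 1 + 1/6·h[0] + 1/6·h[1] + 1/6·h[3] + 1/6·h[4] + 1/4·h[5]
  h[1] = 1 + 1/6·h[0] + 1/6·h[1] + 1/4·h[3] + 1/4·h[4] + 1/12·h[5]
  h[3] = 1 + 1/4·h[0] + 1/6·h[1] + 1/12·h[3] + 1/4·h[4] + 1/12·h[5]
  h[4] = 1 + 1/12·h[0] + 1/4·h[1] + 1/12·h[3] + 1/6·h[4] + 1/4·h[5]
  h[5] = 1 + 1/4·h[0] + 1/12·h[1] + 1/6·h[3] + 1/6·h[4] + 1/12·h[5]
Solving the 5×5 linear system over states ≠ 2 gives exactly h = [44304/6211, 44856/6211, 0, 291288/43477, 286176/43477, 265548/43477] (h[2] = 0 is the target).

h = [7.1332, 7.2220, 0.0000, 6.6998, 6.5822, 6.1078]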